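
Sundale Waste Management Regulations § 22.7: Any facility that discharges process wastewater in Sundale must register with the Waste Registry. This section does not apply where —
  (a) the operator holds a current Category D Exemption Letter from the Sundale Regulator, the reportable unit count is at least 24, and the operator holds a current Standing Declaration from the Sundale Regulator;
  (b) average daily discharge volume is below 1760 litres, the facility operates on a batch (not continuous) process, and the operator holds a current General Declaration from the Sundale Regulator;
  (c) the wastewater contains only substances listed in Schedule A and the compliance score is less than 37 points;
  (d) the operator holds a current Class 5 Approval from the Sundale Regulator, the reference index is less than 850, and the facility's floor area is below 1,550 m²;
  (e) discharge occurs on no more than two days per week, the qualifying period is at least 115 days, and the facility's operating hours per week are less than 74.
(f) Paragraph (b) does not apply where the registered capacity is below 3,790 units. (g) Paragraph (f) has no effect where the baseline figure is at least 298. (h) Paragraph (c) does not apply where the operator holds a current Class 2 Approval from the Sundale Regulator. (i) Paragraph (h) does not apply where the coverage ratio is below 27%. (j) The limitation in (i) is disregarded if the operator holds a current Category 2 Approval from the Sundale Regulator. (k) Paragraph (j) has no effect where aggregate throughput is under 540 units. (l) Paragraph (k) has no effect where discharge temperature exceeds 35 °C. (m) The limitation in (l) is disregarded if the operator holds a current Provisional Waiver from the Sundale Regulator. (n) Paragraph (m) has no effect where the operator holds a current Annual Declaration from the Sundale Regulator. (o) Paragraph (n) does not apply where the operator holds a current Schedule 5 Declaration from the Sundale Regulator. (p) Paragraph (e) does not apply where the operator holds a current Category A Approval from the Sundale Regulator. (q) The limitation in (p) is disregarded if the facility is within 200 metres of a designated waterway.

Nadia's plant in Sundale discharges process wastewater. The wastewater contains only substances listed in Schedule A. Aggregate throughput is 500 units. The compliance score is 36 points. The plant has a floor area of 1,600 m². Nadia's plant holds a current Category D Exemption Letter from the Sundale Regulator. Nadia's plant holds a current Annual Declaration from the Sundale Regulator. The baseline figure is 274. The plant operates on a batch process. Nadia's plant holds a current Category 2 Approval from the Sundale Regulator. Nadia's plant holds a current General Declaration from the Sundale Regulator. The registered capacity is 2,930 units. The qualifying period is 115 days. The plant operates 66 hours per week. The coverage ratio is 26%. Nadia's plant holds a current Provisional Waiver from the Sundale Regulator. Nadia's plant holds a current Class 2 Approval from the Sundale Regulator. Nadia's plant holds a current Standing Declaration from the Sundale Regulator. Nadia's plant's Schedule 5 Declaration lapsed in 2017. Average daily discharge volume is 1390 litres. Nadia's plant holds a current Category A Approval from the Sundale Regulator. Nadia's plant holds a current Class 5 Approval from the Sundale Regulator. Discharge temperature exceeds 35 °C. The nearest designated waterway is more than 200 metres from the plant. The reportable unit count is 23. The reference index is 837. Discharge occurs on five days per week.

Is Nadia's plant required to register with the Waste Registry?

Exception (a) requires that the reportable unit count is at least 24; but the reportable unit count is 23, short of 24, so (a) is unavailable.
All of (b)'s requirements are met (average daily discharge volume is 1390 litres, below the 1760 litres limit; the facility operates on a batch process; a current General Declaration is held). Turning to paragraphs (f)–(g): (f) is triggered — the registered capacity is 2,930 units, below the 3,790 units limit. (g), which would lift (f), is not engaged — the baseline figure is 274, short of 298. So (b) is unavailable.
All of (c)'s requirements are met (the wastewater is Schedule-A-only; the compliance score is 36 points, less than the 37 points limit). But applying paragraphs (h)–(o): (h) applies — a current Class 2 Approval is held. (i) would limit (h) — the coverage ratio is 26%, below the 27% limit — but (j) sets (i) aside: (j) operates against (i): a current Category 2 Approval is held. (k) applies (aggregate throughput is 500 units, under the 540 units limit), but is itself disapplied by (l): (l) operates against (k): discharge temperature exceeds 35 °C. (m) applies (a current Provisional Waiver is held), but is itself disapplied by (n): (n) applies — a current Annual Declaration is held. (o) is inapplicable (the Schedule 5 Declaration is not current), so (n) stands. (c) is therefore removed.
Exception (d) fails — the facility's floor area is 1,600 m², not below 1,550 m².
Exception (e) requires that discharge occurs on no more than two days per week; but discharge occurs on five days per week, so (e) is unavailable.
No exception applies. The general rule governs.

Yes — Nadia's plant must register with the Waste Registry.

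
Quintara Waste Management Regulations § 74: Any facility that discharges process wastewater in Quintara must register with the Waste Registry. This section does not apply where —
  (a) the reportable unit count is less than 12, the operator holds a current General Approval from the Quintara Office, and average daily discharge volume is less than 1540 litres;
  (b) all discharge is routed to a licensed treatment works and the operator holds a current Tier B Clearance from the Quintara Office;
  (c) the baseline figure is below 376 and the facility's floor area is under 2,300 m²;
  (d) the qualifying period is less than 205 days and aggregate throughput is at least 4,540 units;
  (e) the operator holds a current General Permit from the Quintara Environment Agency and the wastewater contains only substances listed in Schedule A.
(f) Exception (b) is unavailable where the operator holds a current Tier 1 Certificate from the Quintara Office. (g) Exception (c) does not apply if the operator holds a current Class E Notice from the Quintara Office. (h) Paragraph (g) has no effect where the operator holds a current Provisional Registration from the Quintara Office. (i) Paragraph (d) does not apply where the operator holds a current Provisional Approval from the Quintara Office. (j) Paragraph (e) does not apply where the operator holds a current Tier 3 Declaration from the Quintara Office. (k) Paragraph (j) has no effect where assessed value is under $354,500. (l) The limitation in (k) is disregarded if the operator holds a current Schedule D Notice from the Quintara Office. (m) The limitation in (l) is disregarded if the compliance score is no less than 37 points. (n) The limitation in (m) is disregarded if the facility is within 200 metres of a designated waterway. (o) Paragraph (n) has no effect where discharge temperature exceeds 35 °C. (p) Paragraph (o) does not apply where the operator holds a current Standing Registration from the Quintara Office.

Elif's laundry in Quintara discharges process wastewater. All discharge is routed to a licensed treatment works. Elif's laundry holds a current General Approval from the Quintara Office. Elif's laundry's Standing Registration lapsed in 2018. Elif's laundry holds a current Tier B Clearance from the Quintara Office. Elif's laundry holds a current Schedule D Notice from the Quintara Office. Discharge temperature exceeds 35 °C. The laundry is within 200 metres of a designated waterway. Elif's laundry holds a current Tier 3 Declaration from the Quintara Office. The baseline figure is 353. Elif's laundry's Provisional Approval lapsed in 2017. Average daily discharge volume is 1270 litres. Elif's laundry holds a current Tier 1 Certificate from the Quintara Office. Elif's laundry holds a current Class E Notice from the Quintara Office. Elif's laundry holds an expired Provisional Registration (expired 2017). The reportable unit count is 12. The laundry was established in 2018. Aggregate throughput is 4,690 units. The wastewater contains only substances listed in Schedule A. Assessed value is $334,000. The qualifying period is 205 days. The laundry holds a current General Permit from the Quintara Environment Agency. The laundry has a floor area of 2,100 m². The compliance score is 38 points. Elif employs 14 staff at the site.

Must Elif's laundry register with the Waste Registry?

No — exception (e) applies; Elif's laundry is not required to register with the Waste Registry.

Exception (a) fails — the reportable unit count is 12, not less than 12.
Exception (b): discharge is routed to a licensed treatment works; a current Tier B Clearance is held — every condition holds. But applying paragraph (f): (f) operates against (b): a current Tier 1 Certificate is held. So (b) is unavailable.
All of (c)'s requirements are met (the baseline figure is 353, below the 376 limit; the facility's floor area is 2,100 m², under the 2,300 m² limit). Turning to paragraphs (g)–(h): (g) is triggered — a current Class E Notice is held. (h), which would lift (g), is not triggered — the Provisional Registration is not current. Exception (c) does not apply.
Exception (d) fails — the qualifying period is 205 days, not less than 205 days.
Exception (e)'s conditions are all satisfied: a current General Permit is held; the wastewater is Schedule-A-only. Applying paragraphs (j)–(p): (j) operates (a current Tier 3 Declaration is held), but is displaced by (k): (k) operates against (j): assessed value is $334,000, under the $354,500 limit. (l) is engaged (a current Schedule D Notice is held), but yields to (m): (m) operates against (l): the compliance score is 38 points, meeting the 37 points threshold. (n) is triggered (the laundry is within 200 m of a designated waterway), but is set aside by (o): (o) is engaged — discharge temperature exceeds 35 °C. (p) is not engaged (no current Standing Registration is held), so (o) stands. So (e) applies.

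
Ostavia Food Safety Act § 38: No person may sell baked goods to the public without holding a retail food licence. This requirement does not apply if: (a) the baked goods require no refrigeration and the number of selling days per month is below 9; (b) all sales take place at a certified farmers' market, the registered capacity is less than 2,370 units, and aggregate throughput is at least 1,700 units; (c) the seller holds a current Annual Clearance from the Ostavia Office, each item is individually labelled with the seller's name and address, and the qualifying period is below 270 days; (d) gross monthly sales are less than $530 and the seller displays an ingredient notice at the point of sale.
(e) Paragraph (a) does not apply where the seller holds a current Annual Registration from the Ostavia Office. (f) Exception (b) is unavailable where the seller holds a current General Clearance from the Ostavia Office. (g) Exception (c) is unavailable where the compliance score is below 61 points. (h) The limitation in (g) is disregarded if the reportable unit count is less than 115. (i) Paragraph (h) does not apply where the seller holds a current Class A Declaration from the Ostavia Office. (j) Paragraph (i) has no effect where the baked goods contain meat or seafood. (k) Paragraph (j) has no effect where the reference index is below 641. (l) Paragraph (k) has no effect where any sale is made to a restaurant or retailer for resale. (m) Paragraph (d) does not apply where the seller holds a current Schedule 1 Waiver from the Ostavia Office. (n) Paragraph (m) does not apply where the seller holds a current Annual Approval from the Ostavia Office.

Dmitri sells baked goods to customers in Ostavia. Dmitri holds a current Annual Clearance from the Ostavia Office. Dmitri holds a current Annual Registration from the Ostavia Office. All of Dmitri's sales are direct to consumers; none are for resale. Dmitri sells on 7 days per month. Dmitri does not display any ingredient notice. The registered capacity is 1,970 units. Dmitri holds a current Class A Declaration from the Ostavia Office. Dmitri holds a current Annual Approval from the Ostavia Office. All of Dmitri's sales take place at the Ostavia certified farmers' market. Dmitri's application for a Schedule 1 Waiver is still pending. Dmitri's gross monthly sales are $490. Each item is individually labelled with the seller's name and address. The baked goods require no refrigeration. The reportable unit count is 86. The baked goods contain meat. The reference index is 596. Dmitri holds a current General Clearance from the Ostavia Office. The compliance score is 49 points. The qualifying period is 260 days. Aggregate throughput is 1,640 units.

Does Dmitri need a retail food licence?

Yes — Dmitri must hold a retail food licence.

Exception (a)'s conditions are all satisfied: the baked goods are shelf-stable; the number of selling days per month is 7, below the 9 limit. Turning to paragraph (e): (e) operates against (a): a current Annual Registration is held. (a) is therefore removed.
Exception (b) requires that aggregate throughput is at least 1,700 units; but aggregate throughput is 1,640 units, short of 1,700 units, so (b) is unavailable.
All of (c)'s requirements are met (a current Annual Clearance is held; items are individually labelled; the qualifying period is 260 days, below the 270 days limit). Turning to paragraphs (g)–(l): (g) applies — the compliance score is 49 points, below the 61 points limit. (h) would limit (g) — the reportable unit count is 86, less than the 115 limit — but (i) sets (h) aside: (i) operates against (h): a current Class A Declaration is held. (j) operates (the baked goods contain meat), but is overridden by (k): (k) operates — the reference index is 596, below the 641 limit. (l) is not engaged (no sales are for resale), so (k) stands. Exception (c) does not apply.
Exception (d) requires that the seller displays an ingredient notice at the point of sale; but no ingredient notice is displayed, so (d) is unavailable.
No exception displaces § 38.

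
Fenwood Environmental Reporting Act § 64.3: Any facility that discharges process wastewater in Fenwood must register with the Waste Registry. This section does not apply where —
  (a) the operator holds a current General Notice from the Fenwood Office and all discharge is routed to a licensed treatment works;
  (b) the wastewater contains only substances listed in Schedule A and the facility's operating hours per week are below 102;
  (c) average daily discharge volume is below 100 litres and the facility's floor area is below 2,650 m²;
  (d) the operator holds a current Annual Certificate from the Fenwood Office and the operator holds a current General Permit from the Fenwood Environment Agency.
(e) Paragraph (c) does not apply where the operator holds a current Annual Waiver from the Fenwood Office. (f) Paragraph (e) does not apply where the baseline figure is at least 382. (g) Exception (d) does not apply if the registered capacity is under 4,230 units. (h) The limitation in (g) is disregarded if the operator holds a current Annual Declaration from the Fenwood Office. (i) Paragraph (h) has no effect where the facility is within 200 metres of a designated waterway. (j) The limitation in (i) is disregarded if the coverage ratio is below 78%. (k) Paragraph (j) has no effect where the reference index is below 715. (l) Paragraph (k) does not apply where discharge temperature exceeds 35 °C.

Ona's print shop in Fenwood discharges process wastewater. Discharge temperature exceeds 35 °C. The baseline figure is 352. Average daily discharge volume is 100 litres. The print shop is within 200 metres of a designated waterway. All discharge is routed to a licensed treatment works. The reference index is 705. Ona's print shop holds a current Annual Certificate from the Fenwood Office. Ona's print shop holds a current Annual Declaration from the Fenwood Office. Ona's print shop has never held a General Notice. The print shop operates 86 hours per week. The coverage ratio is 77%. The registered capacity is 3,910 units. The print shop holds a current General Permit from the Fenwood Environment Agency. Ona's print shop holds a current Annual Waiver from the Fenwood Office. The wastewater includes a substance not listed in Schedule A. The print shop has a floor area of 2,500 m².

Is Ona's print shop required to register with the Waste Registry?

Exception (a) does not apply: there is no General Notice in force.
Exception (b) does not apply: the wastewater includes a non-Schedule-A substance.
Exception (c) requires that average daily discharge volume is below 100 litres; but average daily discharge volume is 100 litres, not below 100 litres, so (c) is unavailable.
Exception (d): a current Annual Certificate is held; a current General Permit is held — every condition holds. Considering the limiting provisions: (g) applies (the registered capacity is 3,910 units, under the 4,230 units limit), but is overridden by (h): (h) is triggered — a current Annual Declaration is held. (i) would limit (h) — the print shop is within 200 m of a designated waterway — but (j) sets (i) aside: (j) is triggered — the coverage ratio is 77%, below the 78% limit. (k) is engaged (the reference index is 705, below the 715 limit), but yields to (l): (l) operates against (k): discharge temperature exceeds 35 °C. So (d) applies.

No — exception (d) applies; Ona's print shop is not required to register with the Waste Registry.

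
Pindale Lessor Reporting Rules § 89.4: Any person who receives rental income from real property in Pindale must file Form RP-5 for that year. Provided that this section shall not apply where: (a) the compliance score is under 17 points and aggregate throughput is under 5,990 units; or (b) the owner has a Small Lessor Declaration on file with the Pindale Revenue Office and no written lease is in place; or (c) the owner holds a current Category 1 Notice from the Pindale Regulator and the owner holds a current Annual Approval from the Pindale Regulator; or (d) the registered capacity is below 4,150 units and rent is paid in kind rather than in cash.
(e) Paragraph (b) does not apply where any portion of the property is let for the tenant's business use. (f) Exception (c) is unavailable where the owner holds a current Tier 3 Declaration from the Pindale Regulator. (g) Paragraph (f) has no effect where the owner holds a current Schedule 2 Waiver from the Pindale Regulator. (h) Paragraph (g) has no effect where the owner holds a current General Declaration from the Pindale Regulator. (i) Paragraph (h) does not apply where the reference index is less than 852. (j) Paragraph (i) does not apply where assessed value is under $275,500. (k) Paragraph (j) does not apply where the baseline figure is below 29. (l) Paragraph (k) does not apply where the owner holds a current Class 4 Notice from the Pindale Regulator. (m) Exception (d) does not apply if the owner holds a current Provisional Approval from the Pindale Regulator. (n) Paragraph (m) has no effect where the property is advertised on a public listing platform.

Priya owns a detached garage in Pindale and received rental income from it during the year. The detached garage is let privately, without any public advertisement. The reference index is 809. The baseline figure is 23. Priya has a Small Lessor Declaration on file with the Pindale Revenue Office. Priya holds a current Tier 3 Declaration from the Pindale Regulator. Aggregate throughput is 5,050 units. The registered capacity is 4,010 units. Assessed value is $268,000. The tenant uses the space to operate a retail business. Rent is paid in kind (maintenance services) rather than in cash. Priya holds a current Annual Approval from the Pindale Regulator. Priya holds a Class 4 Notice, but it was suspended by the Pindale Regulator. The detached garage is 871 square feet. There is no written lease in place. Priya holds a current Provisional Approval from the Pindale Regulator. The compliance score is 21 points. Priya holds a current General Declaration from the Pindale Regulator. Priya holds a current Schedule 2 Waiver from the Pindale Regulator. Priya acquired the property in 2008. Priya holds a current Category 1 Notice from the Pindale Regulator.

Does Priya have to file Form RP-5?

Exception (a) does not apply: the compliance score is 21 points, not under 17 points.
Exception (b) is satisfied on its face — a Small Lessor Declaration is on file; there is no written lease. But: (e) operates against (b): the space is let for business use. (b) is therefore removed.
Exception (c)'s conditions are all satisfied: a current Category 1 Notice is held; a current Annual Approval is held. As to paragraphs (f)–(l): (f) is triggered (a current Tier 3 Declaration is held), but yields to (g): (g) operates against (f): a current Schedule 2 Waiver is held. (h) applies (a current General Declaration is held), but is displaced by (i): (i) applies — the reference index is 809, less than the 852 limit. (j) is triggered (assessed value is $268,000, under the $275,500 limit), but is displaced by (k): (k) operates against (j): the baseline figure is 23, below the 29 limit. (l) is inapplicable (the Class 4 Notice is not current), so (k) stands. Exception (c) stands.
Exception (d): the registered capacity is 4,010 units, below the 4,150 units limit; rent is paid in kind — every condition holds. But: (m) applies — a current Provisional Approval is held. (n), which would lift (m), is inapplicable — the property is let privately without advertisement. (d) is therefore removed.

No — exception (c) applies; Priya is not required to file Form RP-5.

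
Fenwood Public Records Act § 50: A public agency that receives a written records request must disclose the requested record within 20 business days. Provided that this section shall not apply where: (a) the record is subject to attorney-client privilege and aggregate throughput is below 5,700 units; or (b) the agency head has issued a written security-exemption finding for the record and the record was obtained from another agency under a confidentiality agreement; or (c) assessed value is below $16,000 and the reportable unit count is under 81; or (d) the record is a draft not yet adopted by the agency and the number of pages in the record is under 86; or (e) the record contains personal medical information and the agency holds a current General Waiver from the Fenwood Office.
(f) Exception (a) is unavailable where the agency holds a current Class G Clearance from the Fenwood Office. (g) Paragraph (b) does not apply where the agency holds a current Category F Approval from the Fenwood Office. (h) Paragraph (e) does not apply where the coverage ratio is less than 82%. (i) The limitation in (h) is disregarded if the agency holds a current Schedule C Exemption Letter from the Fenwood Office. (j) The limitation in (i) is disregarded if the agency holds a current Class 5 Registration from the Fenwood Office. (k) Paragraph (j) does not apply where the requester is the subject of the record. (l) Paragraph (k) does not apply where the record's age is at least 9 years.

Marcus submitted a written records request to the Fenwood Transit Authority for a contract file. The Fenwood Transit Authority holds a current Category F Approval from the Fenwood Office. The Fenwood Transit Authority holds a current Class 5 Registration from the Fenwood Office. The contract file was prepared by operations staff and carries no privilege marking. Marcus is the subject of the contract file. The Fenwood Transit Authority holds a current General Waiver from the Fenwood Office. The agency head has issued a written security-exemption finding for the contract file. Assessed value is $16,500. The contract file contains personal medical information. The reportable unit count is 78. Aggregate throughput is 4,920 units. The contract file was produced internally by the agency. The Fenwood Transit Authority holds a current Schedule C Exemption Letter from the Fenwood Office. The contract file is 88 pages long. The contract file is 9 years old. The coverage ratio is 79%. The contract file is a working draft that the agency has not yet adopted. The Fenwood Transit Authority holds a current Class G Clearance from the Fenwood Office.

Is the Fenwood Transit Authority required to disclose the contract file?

Exception (a) fails — the contract file carries no privilege marking.
Exception (b) fails — the contract file was produced internally.
Exception (c) does not apply: assessed value is $16,500, not below $16,000.
Exception (d) fails — the number of pages in the record is 88, not under 86.
Exception (e)'s conditions are all satisfied: the contract file contains personal medical information; a current General Waiver is held. Turning to paragraphs (h)–(l): (h) operates against (e): the coverage ratio is 79%, less than the 82% limit. (i) would limit (h) — a current Schedule C Exemption Letter is held — but (j) sets (i) aside: (j) operates — a current Class 5 Registration is held. (k) would limit (j) — Marcus is the subject of the contract file — but (l) sets (k) aside: (l) operates against (k): the record's age is 9 years, meeting the 9 years threshold. Exception (e) does not apply.
No exception displaces § 50.

Yes — the Fenwood Transit Authority must disclose the contract file.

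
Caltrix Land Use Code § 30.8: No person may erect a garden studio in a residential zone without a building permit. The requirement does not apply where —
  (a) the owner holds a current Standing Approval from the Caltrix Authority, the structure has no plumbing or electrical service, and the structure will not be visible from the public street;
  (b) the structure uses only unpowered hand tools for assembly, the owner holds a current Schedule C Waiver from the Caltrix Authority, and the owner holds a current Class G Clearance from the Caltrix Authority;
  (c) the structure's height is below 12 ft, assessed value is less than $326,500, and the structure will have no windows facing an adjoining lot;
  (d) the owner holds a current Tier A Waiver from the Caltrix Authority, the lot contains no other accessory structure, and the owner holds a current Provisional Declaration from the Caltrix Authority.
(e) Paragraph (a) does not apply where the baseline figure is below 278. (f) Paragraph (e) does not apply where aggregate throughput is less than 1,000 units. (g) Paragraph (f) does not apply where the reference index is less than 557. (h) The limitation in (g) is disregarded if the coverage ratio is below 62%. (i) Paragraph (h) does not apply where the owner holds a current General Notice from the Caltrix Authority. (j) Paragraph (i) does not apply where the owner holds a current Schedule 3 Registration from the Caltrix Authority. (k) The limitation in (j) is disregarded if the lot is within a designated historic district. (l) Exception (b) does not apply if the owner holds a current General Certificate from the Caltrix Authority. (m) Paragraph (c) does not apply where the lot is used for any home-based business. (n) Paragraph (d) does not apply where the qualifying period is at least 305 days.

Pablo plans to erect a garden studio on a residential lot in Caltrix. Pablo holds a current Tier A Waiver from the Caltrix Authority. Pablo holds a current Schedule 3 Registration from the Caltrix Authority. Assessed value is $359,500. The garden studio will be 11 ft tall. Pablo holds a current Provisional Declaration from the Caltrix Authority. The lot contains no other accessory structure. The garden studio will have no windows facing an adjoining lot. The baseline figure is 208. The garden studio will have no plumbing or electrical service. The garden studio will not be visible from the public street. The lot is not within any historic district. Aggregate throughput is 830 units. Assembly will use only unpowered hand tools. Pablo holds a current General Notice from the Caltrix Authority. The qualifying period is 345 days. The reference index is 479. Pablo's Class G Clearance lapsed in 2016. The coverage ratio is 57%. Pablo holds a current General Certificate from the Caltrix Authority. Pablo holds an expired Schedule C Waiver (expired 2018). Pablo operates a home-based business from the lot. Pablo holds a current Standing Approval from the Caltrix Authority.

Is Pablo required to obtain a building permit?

All of (a)'s requirements are met (a current Standing Approval is held; there is no plumbing or electrical service; the structure will not be visible from the street). Considering the limiting provisions: (e) is triggered (the baseline figure is 208, below the 278 limit), but is displaced by (f): (f) operates against (e): aggregate throughput is 830 units, less than the 1,000 units limit. (g) is triggered (the reference index is 479, less than the 557 limit), but is displaced by (h): (h) is engaged — the coverage ratio is 57%, below the 62% limit. (i) would limit (h) — a current General Notice is held — but (j) sets (i) aside: (j) operates against (i): a current Schedule 3 Registration is held. (k) does not operate here (the lot is not in a historic district), so (j) stands. Exception (a) stands.
Exception (b) requires that the owner holds a current Schedule C Waiver from the Caltrix Authority; but there is no Schedule C Waiver in force, so (b) is unavailable.
Exception (c) requires that assessed value is less than $326,500; but assessed value is $359,500, not less than $326,500, so (c) is unavailable.
All of (d)'s requirements are met (a current Tier A Waiver is held; the lot has no other accessory structure; a current Provisional Declaration is held). But: (n) operates — the qualifying period is 345 days, meeting the 305 days threshold. So (d) is unavailable.

No — exception (a) applies; Pablo does not need a building permit.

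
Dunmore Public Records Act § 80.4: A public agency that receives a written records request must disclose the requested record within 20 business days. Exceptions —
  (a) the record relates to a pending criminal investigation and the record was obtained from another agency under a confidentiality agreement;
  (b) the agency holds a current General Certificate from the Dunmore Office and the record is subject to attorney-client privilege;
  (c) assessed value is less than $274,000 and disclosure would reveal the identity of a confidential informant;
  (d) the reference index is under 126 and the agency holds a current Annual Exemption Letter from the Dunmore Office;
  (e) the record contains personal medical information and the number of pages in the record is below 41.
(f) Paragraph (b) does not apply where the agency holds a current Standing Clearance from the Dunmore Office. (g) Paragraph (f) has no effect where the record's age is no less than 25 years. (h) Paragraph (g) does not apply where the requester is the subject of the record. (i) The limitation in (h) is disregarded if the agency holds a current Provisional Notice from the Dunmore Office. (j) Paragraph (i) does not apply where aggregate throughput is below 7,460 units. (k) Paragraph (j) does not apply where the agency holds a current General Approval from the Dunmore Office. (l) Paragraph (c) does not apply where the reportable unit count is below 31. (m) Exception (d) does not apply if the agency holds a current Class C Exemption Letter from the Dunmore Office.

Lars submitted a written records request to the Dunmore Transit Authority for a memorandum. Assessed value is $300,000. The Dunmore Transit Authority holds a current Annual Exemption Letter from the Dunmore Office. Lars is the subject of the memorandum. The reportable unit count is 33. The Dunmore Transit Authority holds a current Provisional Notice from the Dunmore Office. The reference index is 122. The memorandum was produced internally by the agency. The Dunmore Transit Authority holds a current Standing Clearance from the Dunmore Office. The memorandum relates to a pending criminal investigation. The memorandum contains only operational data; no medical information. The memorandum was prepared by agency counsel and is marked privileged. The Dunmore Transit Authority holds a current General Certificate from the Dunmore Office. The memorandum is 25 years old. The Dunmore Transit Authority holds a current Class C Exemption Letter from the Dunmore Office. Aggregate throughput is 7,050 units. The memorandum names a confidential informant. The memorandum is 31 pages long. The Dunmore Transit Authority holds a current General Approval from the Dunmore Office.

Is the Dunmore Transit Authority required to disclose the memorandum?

No — exception (b) applies; the Dunmore Transit Authority is not required to disclose the memorandum.

Exception (a) does not apply: the memorandum was produced internally.
Exception (b): a current General Certificate is held; the memorandum is privileged — every condition holds. Applying paragraphs (f)–(k): (f) would limit (b) — a current Standing Clearance is held — but (g) sets (f) aside: (g) applies — the record's age is 25 years, meeting the 25 years threshold. (h) operates (Lars is the subject of the memorandum), but is displaced by (i): (i) operates — a current Provisional Notice is held. (j) would limit (i) — aggregate throughput is 7,050 units, below the 7,460 units limit — but (k) sets (j) aside: (k) applies — a current General Approval is held. Exception (b) stands.
Exception (c) does not apply: assessed value is $300,000, not less than $274,000.
Exception (d)'s conditions are all satisfied: the reference index is 122, under the 126 limit; a current Annual Exemption Letter is held. However, paragraph (m) must be considered: (m) is triggered — a current Class C Exemption Letter is held. So (d) is unavailable.
Exception (e) fails — the memorandum contains only operational data.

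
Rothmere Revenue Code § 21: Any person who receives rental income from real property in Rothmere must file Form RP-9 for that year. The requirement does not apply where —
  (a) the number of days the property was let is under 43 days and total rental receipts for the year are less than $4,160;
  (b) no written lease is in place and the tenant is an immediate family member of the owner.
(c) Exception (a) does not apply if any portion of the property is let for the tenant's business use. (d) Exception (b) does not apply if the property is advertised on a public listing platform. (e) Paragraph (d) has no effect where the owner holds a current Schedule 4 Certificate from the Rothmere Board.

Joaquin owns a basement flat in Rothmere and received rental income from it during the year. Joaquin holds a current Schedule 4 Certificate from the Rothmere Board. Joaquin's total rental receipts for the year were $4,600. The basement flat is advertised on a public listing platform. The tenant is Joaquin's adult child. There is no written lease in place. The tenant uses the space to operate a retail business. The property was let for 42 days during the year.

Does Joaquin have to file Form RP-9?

No — exception (b) applies; Joaquin is not required to file Form RP-9.

Exception (a) fails — total rental receipts for the year are $4,600, not less than $4,160.
Exception (b): there is no written lease; the tenant is an immediate family member — every condition holds. Under paragraphs (d)–(e): (d) would limit (b) — the property is publicly advertised — but (e) sets (d) aside: (e) operates against (d): a current Schedule 4 Certificate is held. (b) remains available.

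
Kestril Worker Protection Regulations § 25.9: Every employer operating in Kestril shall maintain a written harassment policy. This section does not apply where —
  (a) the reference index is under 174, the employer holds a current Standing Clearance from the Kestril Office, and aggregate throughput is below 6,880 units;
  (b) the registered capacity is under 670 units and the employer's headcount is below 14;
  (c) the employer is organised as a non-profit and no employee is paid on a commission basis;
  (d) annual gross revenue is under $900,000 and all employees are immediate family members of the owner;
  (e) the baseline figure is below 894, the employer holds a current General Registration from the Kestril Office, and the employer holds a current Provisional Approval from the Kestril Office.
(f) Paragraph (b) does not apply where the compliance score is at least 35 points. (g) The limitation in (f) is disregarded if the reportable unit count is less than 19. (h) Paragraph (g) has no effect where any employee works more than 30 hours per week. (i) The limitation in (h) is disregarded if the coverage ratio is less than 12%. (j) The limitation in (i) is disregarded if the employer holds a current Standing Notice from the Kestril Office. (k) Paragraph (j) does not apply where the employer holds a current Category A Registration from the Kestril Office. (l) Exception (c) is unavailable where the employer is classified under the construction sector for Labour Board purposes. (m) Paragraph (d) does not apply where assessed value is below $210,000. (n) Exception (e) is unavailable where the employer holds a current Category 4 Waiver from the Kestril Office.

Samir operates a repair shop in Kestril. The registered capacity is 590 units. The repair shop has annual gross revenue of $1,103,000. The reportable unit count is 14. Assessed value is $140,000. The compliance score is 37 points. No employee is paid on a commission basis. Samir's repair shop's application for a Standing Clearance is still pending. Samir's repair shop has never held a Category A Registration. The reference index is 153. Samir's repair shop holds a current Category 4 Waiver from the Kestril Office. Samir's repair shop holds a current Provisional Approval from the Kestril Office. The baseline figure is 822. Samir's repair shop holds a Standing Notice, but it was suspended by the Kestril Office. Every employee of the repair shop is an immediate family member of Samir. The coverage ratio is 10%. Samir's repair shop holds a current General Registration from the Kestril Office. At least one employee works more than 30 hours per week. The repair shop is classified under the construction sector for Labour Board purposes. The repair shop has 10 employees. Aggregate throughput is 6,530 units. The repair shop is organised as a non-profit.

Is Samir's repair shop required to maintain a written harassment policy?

Exception (a) does not apply: the Standing Clearance is not current.
Exception (b)'s conditions are all satisfied: the registered capacity is 590 units, under the 670 units limit; the employer's headcount is 10, below the 14 limit. Applying paragraphs (f)–(k): (f) would limit (b) — the compliance score is 37 points, meeting the 35 points threshold — but (g) sets (f) aside: (g) is triggered — the reportable unit count is 14, less than the 19 limit. (h) would limit (g) — at least one employee exceeds 30 hours/week — but (i) sets (h) aside: (i) operates against (h): the coverage ratio is 10%, less than the 12% limit. (j) does not operate here (the Standing Notice is not current), so (i) stands. So (b) applies.
Exception (c)'s conditions are all satisfied: the employer is a non-profit; no employee is paid on commission. But applying paragraph (l): (l) operates — the repair shop is classified under the construction sector. (c) is therefore removed.
Exception (d) requires that annual gross revenue is under $900,000; but annual gross revenue is $1,103,000, not under $900,000, so (d) is unavailable.
Exception (e) is satisfied on its face — the baseline figure is 822, below the 894 limit; a current General Registration is held; a current Provisional Approval is held. Turning to paragraph (n): (n) applies — a current Category 4 Waiver is held. So (e) is unavailable.

No — exception (b) applies; Samir's repair shop is not required to maintain a written harassment policy.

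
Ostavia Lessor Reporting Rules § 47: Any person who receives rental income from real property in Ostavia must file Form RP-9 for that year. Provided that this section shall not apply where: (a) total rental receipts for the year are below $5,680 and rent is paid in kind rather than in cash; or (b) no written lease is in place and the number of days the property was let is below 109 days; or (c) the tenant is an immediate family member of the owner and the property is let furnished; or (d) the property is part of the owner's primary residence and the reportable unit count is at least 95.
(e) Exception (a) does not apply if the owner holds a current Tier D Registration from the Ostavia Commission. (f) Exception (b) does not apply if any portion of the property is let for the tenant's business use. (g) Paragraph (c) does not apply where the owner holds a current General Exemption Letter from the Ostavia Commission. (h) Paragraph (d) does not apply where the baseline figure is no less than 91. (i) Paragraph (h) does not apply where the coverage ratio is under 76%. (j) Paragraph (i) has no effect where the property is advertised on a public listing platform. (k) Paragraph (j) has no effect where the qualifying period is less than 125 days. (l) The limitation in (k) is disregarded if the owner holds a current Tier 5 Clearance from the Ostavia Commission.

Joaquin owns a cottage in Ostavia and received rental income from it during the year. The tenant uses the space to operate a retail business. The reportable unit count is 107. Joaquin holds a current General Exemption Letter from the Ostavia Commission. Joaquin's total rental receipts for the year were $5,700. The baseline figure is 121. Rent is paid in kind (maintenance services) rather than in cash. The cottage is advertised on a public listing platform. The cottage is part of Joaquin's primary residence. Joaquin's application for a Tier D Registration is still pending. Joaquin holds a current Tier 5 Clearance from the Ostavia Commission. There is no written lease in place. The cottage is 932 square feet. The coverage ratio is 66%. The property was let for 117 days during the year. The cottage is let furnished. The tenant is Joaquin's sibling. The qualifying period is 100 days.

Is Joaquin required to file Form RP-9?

Yes — Joaquin must file Form RP-9.

Exception (a) requires that total rental receipts for the year are below $5,680; but total rental receipts for the year are $5,700, not below $5,680, so (a) is unavailable.
Exception (b) does not apply: the number of days the property was let is 117 days, not below 109 days.
Exception (c) is satisfied on its face — the tenant is an immediate family member; the property is let furnished. However, paragraph (g) must be considered: (g) is triggered — a current General Exemption Letter is held. (c) is therefore removed.
All of (d)'s requirements are met (the cottage is part of the primary residence; the reportable unit count is 107, meeting the 95 threshold). But: (h) operates against (d): the baseline figure is 121, meeting the 91 threshold. (i) applies (the coverage ratio is 66%, under the 76% limit), but is displaced by (j): (j) applies — the property is publicly advertised. (k) would limit (j) — the qualifying period is 100 days, less than the 125 days limit — but (l) sets (k) aside: (l) is triggered — a current Tier 5 Clearance is held. So (d) is unavailable.
None of the exceptions is available; § 47 applies in full.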